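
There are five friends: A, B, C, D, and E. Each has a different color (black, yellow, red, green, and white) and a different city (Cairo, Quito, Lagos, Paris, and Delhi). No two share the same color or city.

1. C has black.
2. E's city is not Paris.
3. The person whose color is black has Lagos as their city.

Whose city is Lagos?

With clues 1–3, A, B, D, and E are impossible for the one with city Lagos.
That leaves C.

C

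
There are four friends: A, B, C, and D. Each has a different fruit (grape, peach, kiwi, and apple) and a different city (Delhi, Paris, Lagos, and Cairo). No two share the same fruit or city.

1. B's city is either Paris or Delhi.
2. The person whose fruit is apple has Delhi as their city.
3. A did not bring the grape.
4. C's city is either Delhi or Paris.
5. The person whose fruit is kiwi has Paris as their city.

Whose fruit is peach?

A

With clues 1–5, B, C, and D are impossible for the one with fruit peach.
That leaves A.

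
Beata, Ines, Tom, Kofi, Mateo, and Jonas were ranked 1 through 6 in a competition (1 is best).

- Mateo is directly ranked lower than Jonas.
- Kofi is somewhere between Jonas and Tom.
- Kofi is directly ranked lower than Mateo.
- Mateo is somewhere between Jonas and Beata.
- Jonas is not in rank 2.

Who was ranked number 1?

With clue 1, Mateo is ruled out for rank 1.
With clues 1–2, Kofi is ruled out for rank 1.
With clues 1–3, Tom is ruled out for rank 1.
With clues 1–4, Beata is ruled out for rank 1.
With clues 1–5, Ines is ruled out for rank 1.
So rank 1 is Jonas.

Jonas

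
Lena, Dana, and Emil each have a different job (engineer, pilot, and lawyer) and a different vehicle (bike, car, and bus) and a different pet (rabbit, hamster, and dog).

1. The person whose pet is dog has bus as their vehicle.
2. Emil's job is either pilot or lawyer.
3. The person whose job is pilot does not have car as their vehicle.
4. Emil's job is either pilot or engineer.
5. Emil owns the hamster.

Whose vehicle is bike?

Emil

With clues 1–5, Dana and Lena are impossible for the one with vehicle bike.
That leaves Emil.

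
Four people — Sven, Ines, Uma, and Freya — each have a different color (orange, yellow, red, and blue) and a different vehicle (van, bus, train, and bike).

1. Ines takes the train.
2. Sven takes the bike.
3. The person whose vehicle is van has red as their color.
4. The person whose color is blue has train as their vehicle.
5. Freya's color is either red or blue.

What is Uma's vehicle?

Clue 1 rules out train for Uma's vehicle.
With clues 1–2, bike is impossible for Uma's vehicle.
With clues 1–5, van is impossible for Uma's vehicle.
That leaves bus.

bus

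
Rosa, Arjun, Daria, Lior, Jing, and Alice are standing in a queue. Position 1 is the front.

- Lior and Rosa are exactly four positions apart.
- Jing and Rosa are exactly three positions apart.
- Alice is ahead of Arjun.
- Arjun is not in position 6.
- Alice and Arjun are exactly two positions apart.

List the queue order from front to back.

From clue 1: Rosa is in {1,2,5,6}.
From clues 1–4: Arjun is in {3,4,5}.
From clues 1–5: Alice → position 1, Rosa → position 2, Arjun → position 3, Daria → position 4, Jing → position 5, Lior → position 6.

Alice, Rosa, Arjun, Daria, Jing, Lior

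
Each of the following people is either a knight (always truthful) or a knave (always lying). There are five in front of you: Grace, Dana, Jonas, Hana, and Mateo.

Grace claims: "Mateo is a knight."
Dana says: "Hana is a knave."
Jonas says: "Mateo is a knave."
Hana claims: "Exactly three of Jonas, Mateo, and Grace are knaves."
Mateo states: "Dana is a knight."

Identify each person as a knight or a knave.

Grace: knight, Dana: knight, Jonas: knave, Hana: knave, Mateo: knight

Consider Grace. Suppose Grace is a knave.
Then no assignment of the remaining roles makes every statement match its speaker's type — contradiction.
So Grace is a knight.
With that fixed, Hana's statement is false, so Hana is a knave.
With that fixed, Dana's statement is true, so Dana is a knight.
With that fixed, Mateo's statement is true, so Mateo is a knight.
With that fixed, Jonas's statement is false, so Jonas is a knave.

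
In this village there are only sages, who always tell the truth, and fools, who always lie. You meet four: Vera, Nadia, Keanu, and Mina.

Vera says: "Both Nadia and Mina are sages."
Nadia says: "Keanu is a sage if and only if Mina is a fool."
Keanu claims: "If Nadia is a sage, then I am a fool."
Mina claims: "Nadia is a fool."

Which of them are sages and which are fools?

Vera: fool, Nadia: fool, Keanu: sage, Mina: sage

Consider Vera. Suppose Vera is a sage.
Then no assignment of the remaining roles makes every statement match its speaker's type — contradiction.
So Vera is a fool.
Consider Nadia. Suppose Nadia is a sage.
Then whichever role Keanu has, Keanu's statement has the wrong truth value — contradiction.
So Nadia is a fool.
With that fixed, Keanu's statement is true, so Keanu is a sage.
With that fixed, Mina's statement is true, so Mina is a sage.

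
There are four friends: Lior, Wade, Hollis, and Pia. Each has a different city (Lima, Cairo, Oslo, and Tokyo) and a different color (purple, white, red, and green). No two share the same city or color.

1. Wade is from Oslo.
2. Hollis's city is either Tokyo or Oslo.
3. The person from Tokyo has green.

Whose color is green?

With clues 1–3, Lior, Pia, and Wade are impossible for the one with color green.
That leaves Hollis.

Hollis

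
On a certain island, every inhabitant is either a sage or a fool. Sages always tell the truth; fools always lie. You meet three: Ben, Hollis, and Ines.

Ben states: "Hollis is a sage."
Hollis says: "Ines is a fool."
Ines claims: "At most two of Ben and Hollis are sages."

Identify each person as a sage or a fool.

Regardless of anyone's role, Ines's statement is true, so Ines is a sage.
With that fixed, Hollis's statement is false, so Hollis is a fool.
With that fixed, Ben's statement is false, so Ben is a fool.

Ben: fool, Hollis: fool, Ines: sage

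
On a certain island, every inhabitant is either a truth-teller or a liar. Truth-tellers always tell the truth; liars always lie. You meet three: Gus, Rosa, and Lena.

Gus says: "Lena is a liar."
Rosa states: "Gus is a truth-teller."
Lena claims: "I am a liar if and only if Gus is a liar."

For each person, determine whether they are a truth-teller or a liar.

Gus: truth-teller, Rosa: truth-teller, Lena: liar

Consider Gus. Suppose Gus is a liar.
Then whichever role Lena has, Lena's statement has the wrong truth value — contradiction.
So Gus is a truth-teller.
With that fixed, Rosa's statement is true, so Rosa is a truth-teller.
Consider Lena. Suppose Lena is a truth-teller.
Then Gus's statement comes out false, contradicting Gus being a truth-teller.
So Lena is a liar.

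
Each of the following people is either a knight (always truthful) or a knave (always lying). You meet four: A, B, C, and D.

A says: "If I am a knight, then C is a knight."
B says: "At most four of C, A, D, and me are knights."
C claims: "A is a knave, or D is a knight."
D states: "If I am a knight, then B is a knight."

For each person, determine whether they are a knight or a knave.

A: knight, B: knight, C: knight, D: knight

Regardless of anyone's role, B's statement is true, so B is a knight.
With that fixed, D's statement is true, so D is a knight.
With that fixed, C's statement is true, so C is a knight.
With that fixed, A's statement is true, so A is a knight.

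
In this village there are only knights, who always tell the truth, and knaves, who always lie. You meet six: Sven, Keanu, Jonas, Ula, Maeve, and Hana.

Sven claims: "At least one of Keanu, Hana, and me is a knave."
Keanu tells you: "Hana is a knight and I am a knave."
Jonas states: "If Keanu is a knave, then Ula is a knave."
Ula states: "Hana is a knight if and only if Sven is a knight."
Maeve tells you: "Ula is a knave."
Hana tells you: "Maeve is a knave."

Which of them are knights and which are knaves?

Consider Sven. Suppose Sven is a knave.
Then Sven's own statement would have to be false, but it can't be — contradiction.
So Sven is a knight.
Consider Keanu. Suppose Keanu is a knight.
Then Keanu's own statement would have to be true, but it can't be — contradiction.
So Keanu is a knave.
Consider Jonas. Suppose Jonas is a knave.
Then no assignment of the remaining roles makes every statement match its speaker's type — contradiction.
So Jonas is a knight.
Consider Ula. Suppose Ula is a knight.
Then Jonas's statement comes out false, contradicting Jonas being a knight.
So Ula is a knave.
With that fixed, Maeve's statement is true, so Maeve is a knight.
With that fixed, Hana's statement is false, so Hana is a knave.

Sven: knight, Keanu: knave, Jonas: knight, Ula: knave, Maeve: knight, Hana: knave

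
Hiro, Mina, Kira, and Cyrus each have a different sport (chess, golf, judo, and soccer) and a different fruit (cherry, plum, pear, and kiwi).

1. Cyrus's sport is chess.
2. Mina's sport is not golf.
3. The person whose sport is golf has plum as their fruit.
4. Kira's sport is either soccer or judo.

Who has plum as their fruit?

With clues 1–3, Cyrus and Mina are impossible for the one with fruit plum.
With clues 1–4, Kira is impossible for the one with fruit plum.
That leaves Hiro.

Hiro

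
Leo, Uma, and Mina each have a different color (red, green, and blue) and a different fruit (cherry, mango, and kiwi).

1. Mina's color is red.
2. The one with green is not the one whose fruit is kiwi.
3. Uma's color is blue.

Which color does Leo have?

Clue 1 rules out red for Leo's color.
With clues 1–3, blue is impossible for Leo's color.
That leaves green.

green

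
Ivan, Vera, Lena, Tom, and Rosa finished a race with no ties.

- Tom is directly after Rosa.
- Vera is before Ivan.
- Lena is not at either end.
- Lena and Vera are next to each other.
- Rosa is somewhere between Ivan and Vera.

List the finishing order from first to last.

From clue 1: Tom is in {2,3,4,5}.
From clues 1–2: Ivan is in {2,3,4,5}.
From clues 1–3: Ivan is in {2,3,5}.
From clues 1–4: Ivan is in {3,5}.
From clues 1–5: Vera → place 1, Lena → place 2, Rosa → place 3, Tom → place 4, Ivan → place 5.

Vera, Lena, Rosa, Tom, Ivan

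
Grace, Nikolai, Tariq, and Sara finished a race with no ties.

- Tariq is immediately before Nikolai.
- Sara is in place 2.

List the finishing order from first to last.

From clue 1: Nikolai is in {2,3,4}.
From clues 1–2: Grace → place 1, Sara → place 2, Tariq → place 3, Nikolai → place 4.

Grace, Sara, Tariq, Nikolai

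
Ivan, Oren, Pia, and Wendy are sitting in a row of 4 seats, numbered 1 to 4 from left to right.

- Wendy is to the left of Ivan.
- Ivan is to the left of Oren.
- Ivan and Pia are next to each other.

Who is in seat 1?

With clue 1, Ivan is ruled out for seat 1.
With clues 1–2, Oren is ruled out for seat 1.
With clues 1–3, Pia is ruled out for seat 1.
So seat 1 is Wendy.

Wendy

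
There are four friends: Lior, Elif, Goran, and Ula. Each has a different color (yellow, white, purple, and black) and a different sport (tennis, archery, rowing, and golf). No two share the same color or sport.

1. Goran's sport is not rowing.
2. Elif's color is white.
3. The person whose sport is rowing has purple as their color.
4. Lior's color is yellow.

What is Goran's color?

black

With clues 1–2, white is impossible for Goran's color.
With clues 1–3, purple is impossible for Goran's color.
With clues 1–4, yellow is impossible for Goran's color.
That leaves black.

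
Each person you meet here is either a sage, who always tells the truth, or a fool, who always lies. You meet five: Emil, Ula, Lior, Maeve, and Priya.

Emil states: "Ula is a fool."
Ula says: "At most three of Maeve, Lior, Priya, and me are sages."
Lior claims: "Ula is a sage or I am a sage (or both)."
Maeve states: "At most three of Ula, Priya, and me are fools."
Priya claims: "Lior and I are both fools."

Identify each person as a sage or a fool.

Regardless of anyone's role, Maeve's statement is true, so Maeve is a sage.
Consider Emil. Suppose Emil is a sage.
Then no assignment of the remaining roles makes every statement match its speaker's type — contradiction.
So Emil is a fool.
Consider Ula. Suppose Ula is a fool.
Then Emil's statement comes out true, contradicting Emil being a fool.
So Ula is a sage.
With that fixed, Lior's statement is true, so Lior is a sage.
With that fixed, Priya's statement is false, so Priya is a fool.

Emil: fool, Ula: sage, Lior: sage, Maeve: sage, Priya: fool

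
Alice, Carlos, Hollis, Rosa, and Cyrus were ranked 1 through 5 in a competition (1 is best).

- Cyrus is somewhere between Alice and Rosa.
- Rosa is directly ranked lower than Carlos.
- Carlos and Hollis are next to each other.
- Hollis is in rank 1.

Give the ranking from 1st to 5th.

From clue 1: Cyrus is in {2,3,4}.
From clues 1–3: Alice is in {1,5}.
From clues 1–4: Hollis → rank 1, Carlos → rank 2, Rosa → rank 3, Cyrus → rank 4, Alice → rank 5.

Hollis, Carlos, Rosa, Cyrus, Alice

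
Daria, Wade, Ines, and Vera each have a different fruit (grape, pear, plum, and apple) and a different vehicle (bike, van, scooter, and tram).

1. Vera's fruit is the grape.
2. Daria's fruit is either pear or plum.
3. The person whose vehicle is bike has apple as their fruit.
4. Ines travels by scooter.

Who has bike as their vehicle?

With clues 1–3, Daria and Vera are impossible for the one with vehicle bike.
With clues 1–4, Ines is impossible for the one with vehicle bike.
That leaves Wade.

Wade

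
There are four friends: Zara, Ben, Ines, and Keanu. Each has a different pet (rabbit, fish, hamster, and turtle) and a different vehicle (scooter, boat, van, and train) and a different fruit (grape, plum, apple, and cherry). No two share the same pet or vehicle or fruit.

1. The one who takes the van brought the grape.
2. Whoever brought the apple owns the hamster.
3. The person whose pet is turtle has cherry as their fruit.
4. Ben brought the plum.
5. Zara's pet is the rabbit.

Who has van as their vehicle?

With clues 1–4, Ben is impossible for the one with vehicle van.
With clues 1–5, Ines and Keanu are impossible for the one with vehicle van.
That leaves Zara.

Zara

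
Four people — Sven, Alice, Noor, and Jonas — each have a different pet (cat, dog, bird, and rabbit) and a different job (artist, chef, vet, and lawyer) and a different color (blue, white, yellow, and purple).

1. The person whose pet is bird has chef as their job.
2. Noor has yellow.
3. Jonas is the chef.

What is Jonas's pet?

With clues 1–3, cat, dog, and rabbit are impossible for Jonas's pet.
That leaves bird.

bird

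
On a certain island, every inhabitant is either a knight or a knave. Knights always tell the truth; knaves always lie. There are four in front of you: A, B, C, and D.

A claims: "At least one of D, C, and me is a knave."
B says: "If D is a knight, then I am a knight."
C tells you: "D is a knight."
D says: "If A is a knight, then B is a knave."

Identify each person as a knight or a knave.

Consider A. Suppose A is a knave.
Then A's own statement would have to be false, but it can't be — contradiction.
So A is a knight.
Consider B. Suppose B is a knave.
Then no assignment of the remaining roles makes every statement match its speaker's type — contradiction.
So B is a knight.
With that fixed, D's statement is false, so D is a knave.
With that fixed, C's statement is false, so C is a knave.

A: knight, B: knight, C: knave, D: knave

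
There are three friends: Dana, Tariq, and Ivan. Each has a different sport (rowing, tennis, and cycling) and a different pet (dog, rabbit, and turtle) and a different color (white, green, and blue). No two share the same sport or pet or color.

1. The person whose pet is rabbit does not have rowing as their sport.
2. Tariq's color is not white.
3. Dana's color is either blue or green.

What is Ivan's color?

With clues 1–3, blue and green are impossible for Ivan's color.
That leaves white.

white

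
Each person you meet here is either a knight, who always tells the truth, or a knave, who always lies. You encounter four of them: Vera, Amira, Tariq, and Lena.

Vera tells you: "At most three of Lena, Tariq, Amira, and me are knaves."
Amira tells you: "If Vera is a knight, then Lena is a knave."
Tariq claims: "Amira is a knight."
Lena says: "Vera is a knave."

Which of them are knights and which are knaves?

Consider Vera. Suppose Vera is a knave.
Then no assignment of the remaining roles makes every statement match its speaker's type — contradiction.
So Vera is a knight.
With that fixed, Lena's statement is false, so Lena is a knave.
With that fixed, Amira's statement is true, so Amira is a knight.
With that fixed, Tariq's statement is true, so Tariq is a knight.

Vera: knight, Amira: knight, Tariq: knight, Lena: knave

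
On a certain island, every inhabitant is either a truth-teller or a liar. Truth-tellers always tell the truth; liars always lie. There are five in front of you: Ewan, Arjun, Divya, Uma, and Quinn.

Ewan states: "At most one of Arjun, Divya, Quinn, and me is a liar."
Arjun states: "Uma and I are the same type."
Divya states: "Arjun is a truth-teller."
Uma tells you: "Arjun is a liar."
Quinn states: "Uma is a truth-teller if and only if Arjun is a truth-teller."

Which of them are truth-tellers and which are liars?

Consider Ewan. Suppose Ewan is a truth-teller.
Then no assignment of the remaining roles makes every statement match its speaker's type — contradiction.
So Ewan is a liar.
Consider Arjun. Suppose Arjun is a truth-teller.
Then no assignment of the remaining roles makes every statement match its speaker's type — contradiction.
So Arjun is a liar.
With that fixed, Divya's statement is false, so Divya is a liar.
With that fixed, Uma's statement is true, so Uma is a truth-teller.
With that fixed, Quinn's statement is false, so Quinn is a liar.

Ewan: liar, Arjun: liar, Divya: liar, Uma: truth-teller, Quinn: liar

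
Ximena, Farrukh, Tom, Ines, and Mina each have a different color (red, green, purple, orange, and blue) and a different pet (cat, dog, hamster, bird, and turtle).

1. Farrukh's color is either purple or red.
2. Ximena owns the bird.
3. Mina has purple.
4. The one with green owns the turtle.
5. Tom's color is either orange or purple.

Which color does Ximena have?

With clues 1–3, purple and red are impossible for Ximena's color.
With clues 1–4, green is impossible for Ximena's color.
With clues 1–5, orange is impossible for Ximena's color.
That leaves blue.

blue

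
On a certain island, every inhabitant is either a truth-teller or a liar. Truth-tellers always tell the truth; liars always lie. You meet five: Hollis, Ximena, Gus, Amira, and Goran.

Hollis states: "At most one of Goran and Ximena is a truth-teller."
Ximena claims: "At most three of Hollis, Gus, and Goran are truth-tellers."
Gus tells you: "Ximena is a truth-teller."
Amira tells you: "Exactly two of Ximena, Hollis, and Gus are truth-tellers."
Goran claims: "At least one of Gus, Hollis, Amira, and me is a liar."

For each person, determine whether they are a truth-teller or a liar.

Hollis: liar, Ximena: truth-teller, Gus: truth-teller, Amira: truth-teller, Goran: truth-teller

Regardless of anyone's role, Ximena's statement is true, so Ximena is a truth-teller.
With that fixed, Gus's statement is true, so Gus is a truth-teller.
Consider Hollis. Suppose Hollis is a truth-teller.
Then no assignment of the remaining roles makes every statement match its speaker's type — contradiction.
So Hollis is a liar.
With that fixed, Amira's statement is true, so Amira is a truth-teller.
With that fixed, Goran's statement is true, so Goran is a truth-teller.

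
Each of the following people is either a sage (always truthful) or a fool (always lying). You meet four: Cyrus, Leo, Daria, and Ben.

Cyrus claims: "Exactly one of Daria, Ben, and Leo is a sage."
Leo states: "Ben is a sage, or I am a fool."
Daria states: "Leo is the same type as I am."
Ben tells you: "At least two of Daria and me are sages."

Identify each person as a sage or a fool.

Cyrus: fool, Leo: sage, Daria: sage, Ben: sage

Consider Cyrus. Suppose Cyrus is a sage.
Then no assignment of the remaining roles makes every statement match its speaker's type — contradiction.
So Cyrus is a fool.
Consider Leo. Suppose Leo is a fool.
Then Leo's own statement would have to be false, but it can't be — contradiction.
So Leo is a sage.
Consider Daria. Suppose Daria is a fool.
Then no assignment of the remaining roles makes every statement match its speaker's type — contradiction.
So Daria is a sage.
Consider Ben. Suppose Ben is a fool.
Then Leo's statement comes out false, contradicting Leo being a sage.
So Ben is a sage.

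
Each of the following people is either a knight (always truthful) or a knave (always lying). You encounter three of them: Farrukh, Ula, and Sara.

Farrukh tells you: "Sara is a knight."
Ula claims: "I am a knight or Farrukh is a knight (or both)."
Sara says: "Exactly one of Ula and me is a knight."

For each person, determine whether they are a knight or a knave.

Consider Farrukh. Suppose Farrukh is a knight.
Then no assignment of the remaining roles makes every statement match its speaker's type — contradiction.
So Farrukh is a knave.
Consider Ula. Suppose Ula is a knight.
Then whichever role Sara has, Sara's statement has the wrong truth value — contradiction.
So Ula is a knave.
Consider Sara. Suppose Sara is a knight.
Then Farrukh's statement comes out true, contradicting Farrukh being a knave.
So Sara is a knave.

Farrukh: knave, Ula: knave, Sara: knave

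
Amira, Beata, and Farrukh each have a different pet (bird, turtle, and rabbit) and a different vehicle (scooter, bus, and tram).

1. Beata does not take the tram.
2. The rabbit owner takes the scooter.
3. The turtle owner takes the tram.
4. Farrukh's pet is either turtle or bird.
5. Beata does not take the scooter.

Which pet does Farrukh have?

turtle

With clues 1–4, rabbit is impossible for Farrukh's pet.
With clues 1–5, bird is impossible for Farrukh's pet.
That leaves turtle.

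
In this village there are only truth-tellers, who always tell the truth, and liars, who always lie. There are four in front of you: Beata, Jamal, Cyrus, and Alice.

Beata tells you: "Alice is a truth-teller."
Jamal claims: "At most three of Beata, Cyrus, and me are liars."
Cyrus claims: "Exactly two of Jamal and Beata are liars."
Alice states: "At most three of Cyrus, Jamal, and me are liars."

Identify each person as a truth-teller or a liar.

Beata: truth-teller, Jamal: truth-teller, Cyrus: liar, Alice: truth-teller

Regardless of anyone's role, Jamal's statement is true, so Jamal is a truth-teller.
With that fixed, Cyrus's statement is false, so Cyrus is a liar.
With that fixed, Alice's statement is true, so Alice is a truth-teller.
With that fixed, Beata's statement is true, so Beata is a truth-teller.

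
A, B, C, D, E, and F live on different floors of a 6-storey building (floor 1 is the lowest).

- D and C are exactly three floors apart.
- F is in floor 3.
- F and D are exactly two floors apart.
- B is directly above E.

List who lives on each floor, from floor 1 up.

From clues 1–2: F → floor 3.
From clues 1–3: C is in {2,4}.
From clues 1–4: D → floor 1, A → floor 2, C → floor 4, E → floor 5, B → floor 6.

D, A, F, C, E, B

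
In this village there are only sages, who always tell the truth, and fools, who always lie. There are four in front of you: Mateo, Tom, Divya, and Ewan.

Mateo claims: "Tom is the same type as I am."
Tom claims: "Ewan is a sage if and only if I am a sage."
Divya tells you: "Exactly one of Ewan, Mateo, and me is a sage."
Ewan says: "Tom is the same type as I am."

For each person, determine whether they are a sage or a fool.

Consider Mateo. Suppose Mateo is a fool.
Then no assignment of the remaining roles makes every statement match its speaker's type — contradiction.
So Mateo is a sage.
Consider Tom. Suppose Tom is a fool.
Then Mateo's statement comes out false, contradicting Mateo being a sage.
So Tom is a sage.
Consider Divya. Suppose Divya is a sage.
Then Divya's own statement would have to be true, but it can't be — contradiction.
So Divya is a fool.
Consider Ewan. Suppose Ewan is a fool.
Then Tom's statement comes out false, contradicting Tom being a sage.
So Ewan is a sage.

Mateo: sage, Tom: sage, Divya: fool, Ewan: sage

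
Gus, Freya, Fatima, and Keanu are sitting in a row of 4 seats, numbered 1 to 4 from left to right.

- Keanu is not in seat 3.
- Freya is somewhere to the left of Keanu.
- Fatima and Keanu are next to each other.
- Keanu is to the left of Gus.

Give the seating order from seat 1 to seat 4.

Freya, Keanu, Fatima, Gus

From clue 1: Keanu is in {1,2,4}.
From clues 1–2: Keanu is in {2,4}.
From clues 1–3: Fatima → seat 3.
From clues 1–4: Freya → seat 1, Keanu → seat 2, Gus → seat 4.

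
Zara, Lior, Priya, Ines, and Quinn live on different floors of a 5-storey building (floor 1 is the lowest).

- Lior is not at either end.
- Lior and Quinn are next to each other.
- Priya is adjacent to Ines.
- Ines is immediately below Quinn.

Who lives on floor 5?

Zara

With clue 1, Lior is ruled out for floor 5.
With clues 1–4, Ines, Priya, and Quinn are ruled out for floor 5.
So floor 5 is Zara.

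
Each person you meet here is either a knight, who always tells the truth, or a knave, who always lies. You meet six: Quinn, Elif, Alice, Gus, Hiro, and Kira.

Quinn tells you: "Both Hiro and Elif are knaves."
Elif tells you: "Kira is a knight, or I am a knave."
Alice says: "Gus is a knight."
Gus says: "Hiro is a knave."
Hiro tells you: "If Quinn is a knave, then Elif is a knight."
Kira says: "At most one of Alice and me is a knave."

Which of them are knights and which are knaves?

Quinn: knave, Elif: knight, Alice: knave, Gus: knave, Hiro: knight, Kira: knight

Consider Quinn. Suppose Quinn is a knight.
Then no assignment of the remaining roles makes every statement match its speaker's type — contradiction.
So Quinn is a knave.
Consider Elif. Suppose Elif is a knave.
Then Elif's own statement would have to be false, but it can't be — contradiction.
So Elif is a knight.
With that fixed, Hiro's statement is true, so Hiro is a knight.
With that fixed, Gus's statement is false, so Gus is a knave.
With that fixed, Alice's statement is false, so Alice is a knave.
Consider Kira. Suppose Kira is a knave.
Then Elif's statement comes out false, contradicting Elif being a knight.
So Kira is a knight.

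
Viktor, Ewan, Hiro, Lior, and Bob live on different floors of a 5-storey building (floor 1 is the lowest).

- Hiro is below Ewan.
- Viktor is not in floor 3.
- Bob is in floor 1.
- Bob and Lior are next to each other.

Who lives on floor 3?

Hiro

With clues 1–2, Viktor is ruled out for floor 3.
With clues 1–3, Bob is ruled out for floor 3.
With clues 1–4, Ewan and Lior are ruled out for floor 3.
So floor 3 is Hiro.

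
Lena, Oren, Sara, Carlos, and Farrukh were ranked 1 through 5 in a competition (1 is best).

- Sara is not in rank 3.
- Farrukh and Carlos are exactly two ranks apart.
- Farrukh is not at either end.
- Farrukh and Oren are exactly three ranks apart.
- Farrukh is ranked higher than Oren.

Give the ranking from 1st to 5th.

Sara, Farrukh, Lena, Carlos, Oren

From clue 1: Sara is in {1,2,4,5}.
From clues 1–3: Farrukh is in {2,3,4}.
From clues 1–4: Lena → rank 3.
From clues 1–5: Sara → rank 1, Farrukh → rank 2, Carlos → rank 4, Oren → rank 5.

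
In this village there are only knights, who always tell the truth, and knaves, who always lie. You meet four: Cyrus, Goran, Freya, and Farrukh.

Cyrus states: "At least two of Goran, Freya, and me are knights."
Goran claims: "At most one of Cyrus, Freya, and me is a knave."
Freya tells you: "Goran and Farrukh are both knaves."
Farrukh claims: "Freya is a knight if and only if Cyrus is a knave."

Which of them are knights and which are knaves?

Cyrus: knight, Goran: knight, Freya: knave, Farrukh: knight

Consider Cyrus. Suppose Cyrus is a knave.
Then no assignment of the remaining roles makes every statement match its speaker's type — contradiction.
So Cyrus is a knight.
Consider Goran. Suppose Goran is a knave.
Then no assignment of the remaining roles makes every statement match its speaker's type — contradiction.
So Goran is a knight.
With that fixed, Freya's statement is false, so Freya is a knave.
With that fixed, Farrukh's statement is true, so Farrukh is a knight.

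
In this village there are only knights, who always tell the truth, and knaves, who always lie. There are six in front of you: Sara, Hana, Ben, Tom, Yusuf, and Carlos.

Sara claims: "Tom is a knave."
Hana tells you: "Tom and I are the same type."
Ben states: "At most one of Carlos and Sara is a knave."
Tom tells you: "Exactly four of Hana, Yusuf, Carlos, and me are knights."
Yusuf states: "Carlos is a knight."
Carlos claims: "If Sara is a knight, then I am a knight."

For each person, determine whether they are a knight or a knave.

Sara: knave, Hana: knight, Ben: knight, Tom: knight, Yusuf: knight, Carlos: knight

Consider Sara. Suppose Sara is a knight.
Then no assignment of the remaining roles makes every statement match its speaker's type — contradiction.
So Sara is a knave.
With that fixed, Carlos's statement is true, so Carlos is a knight.
With that fixed, Ben's statement is true, so Ben is a knight.
With that fixed, Yusuf's statement is true, so Yusuf is a knight.
Consider Hana. Suppose Hana is a knave.
Then no assignment of the remaining roles makes every statement match its speaker's type — contradiction.
So Hana is a knight.
Consider Tom. Suppose Tom is a knave.
Then Sara's statement comes out true, contradicting Sara being a knave.
So Tom is a knight.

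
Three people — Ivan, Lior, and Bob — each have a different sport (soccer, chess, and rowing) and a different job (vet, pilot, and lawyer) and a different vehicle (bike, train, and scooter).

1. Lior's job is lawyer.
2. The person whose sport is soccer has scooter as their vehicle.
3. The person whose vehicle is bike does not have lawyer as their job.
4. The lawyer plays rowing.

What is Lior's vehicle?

train

With clues 1–3, bike is impossible for Lior's vehicle.
With clues 1–4, scooter is impossible for Lior's vehicle.
That leaves train.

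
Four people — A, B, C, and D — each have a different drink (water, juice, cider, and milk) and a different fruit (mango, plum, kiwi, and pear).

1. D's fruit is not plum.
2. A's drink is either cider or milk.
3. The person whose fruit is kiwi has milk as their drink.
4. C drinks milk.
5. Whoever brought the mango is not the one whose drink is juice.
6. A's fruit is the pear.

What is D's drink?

water

With clues 1–4, cider and milk are impossible for D's drink.
With clues 1–6, juice is impossible for D's drink.
That leaves water.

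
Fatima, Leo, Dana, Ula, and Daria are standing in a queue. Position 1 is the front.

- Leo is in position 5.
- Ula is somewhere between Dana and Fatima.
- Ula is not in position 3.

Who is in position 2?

With clue 1, Leo is ruled out for position 2.
With clues 1–3, Dana, Daria, and Fatima are ruled out for position 2.
So position 2 is Ula.

Ula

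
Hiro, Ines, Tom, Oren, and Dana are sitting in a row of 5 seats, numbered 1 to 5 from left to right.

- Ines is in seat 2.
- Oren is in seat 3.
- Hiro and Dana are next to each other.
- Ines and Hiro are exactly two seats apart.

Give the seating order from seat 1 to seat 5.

From clue 1: Ines → seat 2.
From clues 1–2: Oren → seat 3.
From clues 1–3: Tom → seat 1.
From clues 1–4: Hiro → seat 4, Dana → seat 5.

Tom, Ines, Oren, Hiro, Dana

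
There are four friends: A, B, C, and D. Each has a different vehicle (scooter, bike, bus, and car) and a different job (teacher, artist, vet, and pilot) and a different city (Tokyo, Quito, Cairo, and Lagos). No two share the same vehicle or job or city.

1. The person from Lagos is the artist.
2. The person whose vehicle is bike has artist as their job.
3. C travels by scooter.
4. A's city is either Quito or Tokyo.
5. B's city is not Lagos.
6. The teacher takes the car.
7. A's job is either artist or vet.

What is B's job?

teacher

With clues 1–5, artist is impossible for B's job.
With clues 1–7, pilot and vet are impossible for B's job.
That leaves teacher.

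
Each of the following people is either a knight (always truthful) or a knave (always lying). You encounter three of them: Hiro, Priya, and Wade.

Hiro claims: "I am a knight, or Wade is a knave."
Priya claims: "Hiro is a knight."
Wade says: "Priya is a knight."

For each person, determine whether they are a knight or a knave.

Hiro: knight, Priya: knight, Wade: knight

Consider Hiro. Suppose Hiro is a knave.
Then no assignment of the remaining roles makes every statement match its speaker's type — contradiction.
So Hiro is a knight.
With that fixed, Priya's statement is true, so Priya is a knight.
With that fixed, Wade's statement is true, so Wade is a knight.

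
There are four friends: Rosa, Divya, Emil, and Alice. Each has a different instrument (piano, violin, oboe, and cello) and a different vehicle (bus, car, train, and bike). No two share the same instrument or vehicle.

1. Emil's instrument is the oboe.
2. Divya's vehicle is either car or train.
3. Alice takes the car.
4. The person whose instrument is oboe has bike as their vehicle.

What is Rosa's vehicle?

bus

With clues 1–3, car and train are impossible for Rosa's vehicle.
With clues 1–4, bike is impossible for Rosa's vehicle.
That leaves bus.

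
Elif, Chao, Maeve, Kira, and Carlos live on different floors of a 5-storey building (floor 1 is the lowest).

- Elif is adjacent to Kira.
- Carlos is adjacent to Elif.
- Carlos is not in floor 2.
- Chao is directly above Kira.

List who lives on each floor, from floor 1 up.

Carlos, Elif, Kira, Chao, Maeve

From clues 1–2: Elif is in {2,3,4}.
From clues 1–4: Carlos → floor 1, Elif → floor 2, Kira → floor 3, Chao → floor 4, Maeve → floor 5.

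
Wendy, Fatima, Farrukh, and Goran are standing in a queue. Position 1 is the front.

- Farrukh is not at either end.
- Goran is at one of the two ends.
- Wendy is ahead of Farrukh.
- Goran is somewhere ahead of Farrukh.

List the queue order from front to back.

From clue 1: Farrukh is in {2,3}.
From clues 1–3: Wendy is in {1,2}.
From clues 1–4: Goran → position 1, Wendy → position 2, Farrukh → position 3, Fatima → position 4.

Goran, Wendy, Farrukh, Fatima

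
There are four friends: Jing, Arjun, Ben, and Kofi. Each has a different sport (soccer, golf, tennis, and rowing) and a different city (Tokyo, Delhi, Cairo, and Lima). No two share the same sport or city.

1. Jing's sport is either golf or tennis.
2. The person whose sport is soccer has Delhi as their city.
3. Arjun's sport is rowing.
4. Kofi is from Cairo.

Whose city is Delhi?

With clues 1–2, Jing is impossible for the one with city Delhi.
With clues 1–3, Arjun is impossible for the one with city Delhi.
With clues 1–4, Kofi is impossible for the one with city Delhi.
That leaves Ben.

Ben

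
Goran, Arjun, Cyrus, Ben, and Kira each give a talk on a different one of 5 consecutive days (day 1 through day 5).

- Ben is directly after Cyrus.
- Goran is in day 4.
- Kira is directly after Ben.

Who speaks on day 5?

With clue 1, Cyrus is ruled out for day 5.
With clues 1–2, Ben and Goran are ruled out for day 5.
With clues 1–3, Kira is ruled out for day 5.
So day 5 is Arjun.

Arjun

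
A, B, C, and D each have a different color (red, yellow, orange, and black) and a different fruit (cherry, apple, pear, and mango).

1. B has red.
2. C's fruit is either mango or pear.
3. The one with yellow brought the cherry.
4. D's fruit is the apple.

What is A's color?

Clue 1 rules out red for A's color.
With clues 1–4, black and orange are impossible for A's color.
That leaves yellow.

yellow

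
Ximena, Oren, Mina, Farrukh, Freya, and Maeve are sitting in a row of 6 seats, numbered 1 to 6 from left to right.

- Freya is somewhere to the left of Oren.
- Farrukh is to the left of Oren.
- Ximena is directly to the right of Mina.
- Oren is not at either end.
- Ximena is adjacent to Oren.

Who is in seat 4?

With clues 1–5, Farrukh, Freya, Maeve, Mina, and Oren are ruled out for seat 4.
So seat 4 is Ximena.

Ximena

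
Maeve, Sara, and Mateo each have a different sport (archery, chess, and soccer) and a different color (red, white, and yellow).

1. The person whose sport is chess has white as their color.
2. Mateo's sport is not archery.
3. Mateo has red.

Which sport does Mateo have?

soccer

With clues 1–2, archery is impossible for Mateo's sport.
With clues 1–3, chess is impossible for Mateo's sport.
That leaves soccer.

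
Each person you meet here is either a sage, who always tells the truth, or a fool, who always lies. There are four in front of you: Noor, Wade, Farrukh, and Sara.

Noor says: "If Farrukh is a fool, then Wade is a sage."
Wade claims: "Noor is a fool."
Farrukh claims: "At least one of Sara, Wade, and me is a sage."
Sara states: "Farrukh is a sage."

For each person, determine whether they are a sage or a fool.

Noor: sage, Wade: fool, Farrukh: sage, Sara: sage

Consider Noor. Suppose Noor is a fool.
Then no assignment of the remaining roles makes every statement match its speaker's type — contradiction.
So Noor is a sage.
With that fixed, Wade's statement is false, so Wade is a fool.
Consider Farrukh. Suppose Farrukh is a fool.
Then Noor's statement comes out false, contradicting Noor being a sage.
So Farrukh is a sage.
With that fixed, Sara's statement is true, so Sara is a sage.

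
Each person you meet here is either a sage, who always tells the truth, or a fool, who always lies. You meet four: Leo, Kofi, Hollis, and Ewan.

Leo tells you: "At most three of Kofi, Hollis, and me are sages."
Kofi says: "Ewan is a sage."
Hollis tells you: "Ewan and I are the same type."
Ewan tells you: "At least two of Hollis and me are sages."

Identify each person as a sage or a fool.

Regardless of anyone's role, Leo's statement is true, so Leo is a sage.
Consider Kofi. Suppose Kofi is a fool.
Then no assignment of the remaining roles makes every statement match its speaker's type — contradiction.
So Kofi is a sage.
Consider Hollis. Suppose Hollis is a fool.
Then no assignment of the remaining roles makes every statement match its speaker's type — contradiction.
So Hollis is a sage.
Consider Ewan. Suppose Ewan is a fool.
Then Kofi's statement comes out false, contradicting Kofi being a sage.
So Ewan is a sage.

Leo: sage, Kofi: sage, Hollis: sage, Ewan: sage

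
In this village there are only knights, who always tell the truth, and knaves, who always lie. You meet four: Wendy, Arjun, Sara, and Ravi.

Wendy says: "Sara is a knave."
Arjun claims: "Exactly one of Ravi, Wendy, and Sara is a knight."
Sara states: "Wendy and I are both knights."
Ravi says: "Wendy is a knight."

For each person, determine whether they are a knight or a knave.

Consider Wendy. Suppose Wendy is a knave.
Then no assignment of the remaining roles makes every statement match its speaker's type — contradiction.
So Wendy is a knight.
With that fixed, Ravi's statement is true, so Ravi is a knight.
With that fixed, Arjun's statement is false, so Arjun is a knave.
Consider Sara. Suppose Sara is a knight.
Then Wendy's statement comes out false, contradicting Wendy being a knight.
So Sara is a knave.

Wendy: knight, Arjun: knave, Sara: knave, Ravi: knight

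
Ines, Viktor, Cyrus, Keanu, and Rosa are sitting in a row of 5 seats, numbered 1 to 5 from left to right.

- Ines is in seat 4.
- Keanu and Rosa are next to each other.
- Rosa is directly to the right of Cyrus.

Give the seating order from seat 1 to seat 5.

From clue 1: Ines → seat 4.
From clues 1–2: Viktor is in {1,3,5}.
From clues 1–3: Cyrus → seat 1, Rosa → seat 2, Keanu → seat 3, Viktor → seat 5.

Cyrus, Rosa, Keanu, Ines, Viktor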